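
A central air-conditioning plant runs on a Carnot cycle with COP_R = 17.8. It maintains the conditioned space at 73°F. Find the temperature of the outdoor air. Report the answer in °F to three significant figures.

COP_R = T_C/(T_H − T_C) gives T_H − T_C = T_C/COP.
With T_C = 295.93 K, T_H = 295.93 × (1 + 1/17.8) = 312.55 K.
Converting, 312.55 K = 102.93°F.

103 °F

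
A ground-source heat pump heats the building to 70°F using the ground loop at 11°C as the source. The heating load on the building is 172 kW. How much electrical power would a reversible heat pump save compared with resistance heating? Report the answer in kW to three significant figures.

In absolute terms T_C = 284.15 K and T_H = 294.26 K, so ΔT = 10.11 K.
COP_Carnot = T_H/ΔT = 294.26/10.11 = 29.10.
Resistance heating needs Ẇ_res = Q̇_H = 172.0 kW; the reversible heat pump needs only Ẇ_hp = Q̇_H/COP = 5.910 kW.
Saving = 172.0 − 5.910 = 166.1 kW.

166 kW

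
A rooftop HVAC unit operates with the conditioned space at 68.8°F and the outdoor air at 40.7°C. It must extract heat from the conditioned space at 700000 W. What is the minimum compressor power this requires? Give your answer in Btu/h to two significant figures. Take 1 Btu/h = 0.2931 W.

In absolute terms T_C = 293.59 K and T_H = 313.85 K, so ΔT = 20.26 K.
COP_Carnot = T_C/ΔT = 293.59/20.26 = 14.49.
Ẇ_min = Q̇/COP_Carnot = 700000/14.49 = 48290 W = 164800 Btu/h.

160000 Btu/h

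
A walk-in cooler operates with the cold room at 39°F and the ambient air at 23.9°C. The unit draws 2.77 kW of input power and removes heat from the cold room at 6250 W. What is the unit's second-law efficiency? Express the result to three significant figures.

0.163

Converting, Q̇_C = 6250 W = 6.250 kW, so COP_actual = Q̇_C/Ẇ = 6.250/2.770 = 2.256.
In absolute terms T_C = 277.04 K and T_H = 297.05 K, so ΔT = 20.01 K.
COP_Carnot = T_C/ΔT = 277.04/20.01 = 13.84.
η_II = COP_actual/COP_Carnot = 2.256/13.84 = 0.1630.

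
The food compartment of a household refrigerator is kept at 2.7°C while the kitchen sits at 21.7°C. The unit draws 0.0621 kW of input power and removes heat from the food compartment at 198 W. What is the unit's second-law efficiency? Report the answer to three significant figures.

0.220

Converting, Q̇_C = 198.0 W = 0.1980 kW, so COP_actual = Q̇_C/Ẇ = 0.1980/0.06210 = 3.188.
In absolute terms T_C = 275.85 K and T_H = 294.85 K, so ΔT = 19.00 K.
COP_Carnot = T_C/ΔT = 275.85/19.00 = 14.52.
η_II = COP_actual/COP_Carnot = 3.188/14.52 = 0.2196.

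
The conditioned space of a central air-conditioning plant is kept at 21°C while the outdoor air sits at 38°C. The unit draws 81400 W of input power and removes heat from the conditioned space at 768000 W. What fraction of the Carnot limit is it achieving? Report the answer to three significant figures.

COP_actual = Q̇_C/Ẇ = 768000/81400 = 9.435.
In absolute terms T_C = 294.15 K and T_H = 311.15 K, so ΔT = 17.00 K.
COP_Carnot = T_C/ΔT = 294.15/17.00 = 17.30.
η_II = COP_actual/COP_Carnot = 9.435/17.30 = 0.5453.

0.545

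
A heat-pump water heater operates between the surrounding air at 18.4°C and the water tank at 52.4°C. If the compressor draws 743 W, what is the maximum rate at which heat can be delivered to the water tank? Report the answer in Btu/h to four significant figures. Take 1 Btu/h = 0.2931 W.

24270 Btu/h

In absolute terms T_C = 291.55 K and T_H = 325.55 K, so ΔT = 34.00 K.
COP_Carnot = T_H/ΔT = 325.55/34.00 = 9.575.
Q̇_max = COP_Carnot × Ẇ = 9.575 × 743.0 W = 7114 W = 24270 Btu/h.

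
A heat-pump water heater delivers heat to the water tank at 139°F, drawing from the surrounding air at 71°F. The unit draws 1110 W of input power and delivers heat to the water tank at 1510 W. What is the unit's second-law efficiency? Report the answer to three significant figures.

COP_actual = Q̇_H/Ẇ = 1510/1110 = 1.360.
In absolute terms T_C = 294.82 K and T_H = 332.59 K, so ΔT = 37.78 K.
COP_Carnot = T_H/ΔT = 332.59/37.78 = 8.804.
η_II = COP_actual/COP_Carnot = 1.360/8.804 = 0.1545.

0.155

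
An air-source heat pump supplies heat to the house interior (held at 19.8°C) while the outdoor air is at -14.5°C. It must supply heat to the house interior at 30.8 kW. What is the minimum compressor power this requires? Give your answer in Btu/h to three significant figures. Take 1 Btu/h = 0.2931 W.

12300 Btu/h

In absolute terms T_C = 258.65 K and T_H = 292.95 K, so ΔT = 34.30 K.
COP_Carnot = T_H/ΔT = 292.95/34.30 = 8.541.
Ẇ_min = Q̇/COP_Carnot = 30.80/8.541 = 3.606 kW = 12300 Btu/h.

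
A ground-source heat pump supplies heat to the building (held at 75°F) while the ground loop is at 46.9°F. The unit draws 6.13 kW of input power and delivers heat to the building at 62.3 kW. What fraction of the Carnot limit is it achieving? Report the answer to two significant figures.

0.53

COP_actual = Q̇_H/Ẇ = 62.30/6.130 = 10.16.
In absolute terms T_C = 281.43 K and T_H = 297.04 K, so ΔT = 15.61 K.
COP_Carnot = T_H/ΔT = 297.04/15.61 = 19.03.
η_II = COP_actual/COP_Carnot = 10.16/19.03 = 0.5341.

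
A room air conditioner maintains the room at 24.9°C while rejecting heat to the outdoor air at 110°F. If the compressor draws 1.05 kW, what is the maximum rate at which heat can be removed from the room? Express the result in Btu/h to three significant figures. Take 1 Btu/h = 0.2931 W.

In absolute terms T_C = 298.05 K and T_H = 316.48 K, so ΔT = 18.43 K.
COP_Carnot = T_C/ΔT = 298.05/18.43 = 16.17.
Q̇_max = COP_Carnot × Ẇ = 16.17 × 1.050 kW = 16.98 kW = 57920 Btu/h.

57900 Btu/h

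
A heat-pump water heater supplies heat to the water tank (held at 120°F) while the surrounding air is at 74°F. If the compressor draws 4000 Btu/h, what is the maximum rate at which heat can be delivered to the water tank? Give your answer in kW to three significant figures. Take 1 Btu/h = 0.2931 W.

14.8 kW

In absolute terms T_C = 296.48 K and T_H = 322.04 K, so ΔT = 25.56 K.
COP_Carnot = T_H/ΔT = 322.04/25.56 = 12.60.
Q̇_max = COP_Carnot × Ẇ = 12.60 × 4000 Btu/h = 50410 Btu/h = 14.77 kW.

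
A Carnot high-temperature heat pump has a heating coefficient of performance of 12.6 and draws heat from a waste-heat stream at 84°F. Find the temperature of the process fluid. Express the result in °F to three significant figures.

131 °F

COP_HP = T_H/(T_H − T_C) rearranges to T_H = COP·T_C/(COP − 1).
With T_C = 302.04 K, T_H = 12.6 × 302.04/11.60 = 328.08 K.
Converting, 328.08 K = 130.87°F.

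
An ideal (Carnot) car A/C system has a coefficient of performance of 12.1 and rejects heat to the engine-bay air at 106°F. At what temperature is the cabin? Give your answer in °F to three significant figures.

For a Carnot refrigerator COP_R = T_C/(T_H − T_C), so T_C = COP·T_H/(1 + COP).
With T_H = 314.26 K, T_C = 12.1 × 314.26/13.10 = 290.27 K.
Converting, 290.27 K = 62.82°F.

62.8 °F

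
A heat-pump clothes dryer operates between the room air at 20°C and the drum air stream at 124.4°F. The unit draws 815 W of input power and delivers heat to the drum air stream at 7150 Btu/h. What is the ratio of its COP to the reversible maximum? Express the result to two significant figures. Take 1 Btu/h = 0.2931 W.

Converting, Q̇_H = 7150 Btu/h = 2096 W, so COP_actual = Q̇_H/Ẇ = 2096/815.0 = 2.571.
In absolute terms T_C = 293.15 K and T_H = 324.48 K, so ΔT = 31.33 K.
COP_Carnot = T_H/ΔT = 324.48/31.33 = 10.36.
η_II = COP_actual/COP_Carnot = 2.571/10.36 = 0.2483.

0.25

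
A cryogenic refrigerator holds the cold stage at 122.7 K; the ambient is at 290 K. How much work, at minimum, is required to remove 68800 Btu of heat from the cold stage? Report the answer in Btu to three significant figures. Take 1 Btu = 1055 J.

The reservoir spacing is ΔT = 290 − 122.7 = 167.3 K.
The reversible limit is COP_R = T_C/ΔT = 0.7334, so W_min = Q_C/COP = Q_C·ΔT/T_C.
W_min = 68800 × 167.3/122.70 = 93810 Btu.

93800 Btu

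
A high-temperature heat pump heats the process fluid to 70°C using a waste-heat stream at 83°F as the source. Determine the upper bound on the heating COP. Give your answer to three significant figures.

8.24

In absolute terms T_C = 301.48 K and T_H = 343.15 K, so ΔT = 41.67 K.
For a reversible cycle, COP_Carnot = T_H/ΔT = 343.15/41.67 = 8.236.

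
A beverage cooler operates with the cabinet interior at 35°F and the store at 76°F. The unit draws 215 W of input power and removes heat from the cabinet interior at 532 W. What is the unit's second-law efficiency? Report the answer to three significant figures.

0.205

COP_actual = Q̇_C/Ẇ = 532.0/215.0 = 2.474.
In absolute terms T_C = 274.82 K and T_H = 297.59 K, so ΔT = 22.78 K.
COP_Carnot = T_C/ΔT = 274.82/22.78 = 12.07.
η_II = COP_actual/COP_Carnot = 2.474/12.07 = 0.2051.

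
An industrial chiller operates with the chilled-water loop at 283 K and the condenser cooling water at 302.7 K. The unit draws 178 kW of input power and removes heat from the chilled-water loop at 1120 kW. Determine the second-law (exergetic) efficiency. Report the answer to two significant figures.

0.44

COP_actual = Q̇_C/Ẇ = 1120/178.0 = 6.292.
The reservoir spacing is ΔT = 302.7 − 283 = 19.70 K.
COP_Carnot = T_C/ΔT = 283.00/19.70 = 14.37.
η_II = COP_actual/COP_Carnot = 6.292/14.37 = 0.4380.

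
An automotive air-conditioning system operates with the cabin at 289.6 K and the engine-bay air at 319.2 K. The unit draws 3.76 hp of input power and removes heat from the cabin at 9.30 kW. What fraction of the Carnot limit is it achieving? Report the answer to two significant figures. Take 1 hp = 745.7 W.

Converting, Q̇_C = 9.300 kW = 12.47 hp, so COP_actual = Q̇_C/Ẇ = 12.47/3.760 = 3.317.
The reservoir spacing is ΔT = 319.2 − 289.6 = 29.60 K.
COP_Carnot = T_C/ΔT = 289.60/29.60 = 9.784.
η_II = COP_actual/COP_Carnot = 3.317/9.784 = 0.3390.

0.34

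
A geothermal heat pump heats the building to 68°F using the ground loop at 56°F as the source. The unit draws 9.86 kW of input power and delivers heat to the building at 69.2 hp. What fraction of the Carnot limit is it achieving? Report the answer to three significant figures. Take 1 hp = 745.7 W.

0.119

Converting, Q̇_H = 69.20 hp = 51.60 kW, so COP_actual = Q̇_H/Ẇ = 51.60/9.860 = 5.234.
In absolute terms T_C = 286.48 K and T_H = 293.15 K, so ΔT = 6.667 K.
COP_Carnot = T_H/ΔT = 293.15/6.667 = 43.97.
η_II = COP_actual/COP_Carnot = 5.234/43.97 = 0.1190.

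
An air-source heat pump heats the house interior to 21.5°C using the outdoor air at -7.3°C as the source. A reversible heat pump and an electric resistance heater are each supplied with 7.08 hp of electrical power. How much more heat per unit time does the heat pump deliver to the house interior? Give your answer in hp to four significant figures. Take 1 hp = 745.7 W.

65.35 hp

In absolute terms T_C = 265.85 K and T_H = 294.65 K, so ΔT = 28.80 K.
COP_Carnot = T_H/ΔT = 294.65/28.80 = 10.23.
The heat pump delivers Q̇_H = COP × Ẇ = 72.43 hp; the resistance heater delivers Ẇ = 7.080 hp.
Extra = (COP − 1)·Ẇ = 65.35 hp.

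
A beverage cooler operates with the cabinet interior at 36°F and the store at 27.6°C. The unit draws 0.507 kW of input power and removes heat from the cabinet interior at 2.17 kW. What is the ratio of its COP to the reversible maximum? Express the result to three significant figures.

COP_actual = Q̇_C/Ẇ = 2.170/0.5070 = 4.280.
In absolute terms T_C = 275.37 K and T_H = 300.75 K, so ΔT = 25.38 K.
COP_Carnot = T_C/ΔT = 275.37/25.38 = 10.85.
η_II = COP_actual/COP_Carnot = 4.280/10.85 = 0.3944.

0.394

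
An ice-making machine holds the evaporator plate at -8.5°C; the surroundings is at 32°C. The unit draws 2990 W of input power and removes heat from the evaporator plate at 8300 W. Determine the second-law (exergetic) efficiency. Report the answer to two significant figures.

0.42

COP_actual = Q̇_C/Ẇ = 8300/2990 = 2.776.
In absolute terms T_C = 264.65 K and T_H = 305.15 K, so ΔT = 40.50 K.
COP_Carnot = T_C/ΔT = 264.65/40.50 = 6.535.
η_II = COP_actual/COP_Carnot = 2.776/6.535 = 0.4248.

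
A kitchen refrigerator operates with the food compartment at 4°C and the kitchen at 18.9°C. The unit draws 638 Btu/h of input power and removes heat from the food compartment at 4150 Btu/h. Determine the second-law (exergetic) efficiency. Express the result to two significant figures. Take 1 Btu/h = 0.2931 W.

0.35

COP_actual = Q̇_C/Ẇ = 4150/638.0 = 6.505.
In absolute terms T_C = 277.15 K and T_H = 292.05 K, so ΔT = 14.90 K.
COP_Carnot = T_C/ΔT = 277.15/14.90 = 18.60.
η_II = COP_actual/COP_Carnot = 6.505/18.60 = 0.3497.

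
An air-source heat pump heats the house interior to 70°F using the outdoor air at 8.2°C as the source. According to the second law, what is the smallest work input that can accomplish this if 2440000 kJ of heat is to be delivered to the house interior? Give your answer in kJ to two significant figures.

110000 kJ

In absolute terms T_C = 281.35 K and T_H = 294.26 K, so ΔT = 12.91 K.
The reversible limit is COP_HP = T_H/ΔT = 22.79, so W_min = Q_H/COP = Q_H·ΔT/T_H.
W_min = 2440000 × 12.91/294.26 = 107100 kJ.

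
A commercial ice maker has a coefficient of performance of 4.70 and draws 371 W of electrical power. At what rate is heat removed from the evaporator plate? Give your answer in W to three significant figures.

1740 W

Q̇_C = COP × Ẇ = 4.70 × 371.0 = 1744 W.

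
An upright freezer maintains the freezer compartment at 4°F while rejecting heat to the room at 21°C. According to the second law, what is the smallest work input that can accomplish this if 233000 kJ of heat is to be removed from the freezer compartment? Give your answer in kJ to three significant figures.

33100 kJ

In absolute terms T_C = 257.59 K and T_H = 294.15 K, so ΔT = 36.56 K.
The reversible limit is COP_R = T_C/ΔT = 7.047, so W_min = Q_C/COP = Q_C·ΔT/T_C.
W_min = 233000 × 36.56/257.59 = 33070 kJ.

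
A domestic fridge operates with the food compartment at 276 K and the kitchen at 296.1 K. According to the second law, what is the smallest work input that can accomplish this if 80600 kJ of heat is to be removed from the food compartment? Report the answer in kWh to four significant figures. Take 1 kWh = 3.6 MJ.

The reservoir spacing is ΔT = 296.1 − 276 = 20.10 K.
The reversible limit is COP_R = T_C/ΔT = 13.73, so W_min = Q_C/COP = Q_C·ΔT/T_C.
W_min = 80600 × 20.10/276.00 = 5870 kJ = 1.630 kWh.

1.630 kWh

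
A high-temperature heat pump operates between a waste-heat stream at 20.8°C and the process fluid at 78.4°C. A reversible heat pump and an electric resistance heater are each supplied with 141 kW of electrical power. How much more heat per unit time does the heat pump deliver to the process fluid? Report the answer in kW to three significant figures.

720 kW

In absolute terms T_C = 293.95 K and T_H = 351.55 K, so ΔT = 57.60 K.
COP_Carnot = T_H/ΔT = 351.55/57.60 = 6.103.
The heat pump delivers Q̇_H = COP × Ẇ = 860.6 kW; the resistance heater delivers Ẇ = 141.0 kW.
Extra = (COP − 1)·Ẇ = 719.6 kW.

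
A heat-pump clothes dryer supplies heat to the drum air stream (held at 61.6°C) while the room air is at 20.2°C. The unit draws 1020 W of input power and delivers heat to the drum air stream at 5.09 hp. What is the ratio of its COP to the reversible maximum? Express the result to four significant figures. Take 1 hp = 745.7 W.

Converting, Q̇_H = 5.090 hp = 3796 W, so COP_actual = Q̇_H/Ẇ = 3796/1020 = 3.721.
In absolute terms T_C = 293.35 K and T_H = 334.75 K, so ΔT = 41.40 K.
COP_Carnot = T_H/ΔT = 334.75/41.40 = 8.086.
η_II = COP_actual/COP_Carnot = 3.721/8.086 = 0.4602.

0.4602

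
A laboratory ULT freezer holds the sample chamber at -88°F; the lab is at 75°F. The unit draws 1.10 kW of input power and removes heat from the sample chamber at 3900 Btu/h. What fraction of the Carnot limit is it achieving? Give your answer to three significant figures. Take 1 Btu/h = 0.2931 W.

0.456

Converting, Q̇_C = 3900 Btu/h = 1.143 kW, so COP_actual = Q̇_C/Ẇ = 1.143/1.100 = 1.039.
In absolute terms T_C = 206.48 K and T_H = 297.04 K, so ΔT = 90.56 K.
COP_Carnot = T_C/ΔT = 206.48/90.56 = 2.280.
η_II = COP_actual/COP_Carnot = 1.039/2.280 = 0.4557.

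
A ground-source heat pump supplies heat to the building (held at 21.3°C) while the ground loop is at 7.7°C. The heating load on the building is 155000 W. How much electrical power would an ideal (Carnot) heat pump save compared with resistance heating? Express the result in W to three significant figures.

In absolute terms T_C = 280.85 K and T_H = 294.45 K, so ΔT = 13.60 K.
COP_Carnot = T_H/ΔT = 294.45/13.60 = 21.65.
Resistance heating needs Ẇ_res = Q̇_H = 155000 W; the reversible heat pump needs only Ẇ_hp = Q̇_H/COP = 7159 W.
Saving = 155000 − 7159 = 147800 W.

148000 W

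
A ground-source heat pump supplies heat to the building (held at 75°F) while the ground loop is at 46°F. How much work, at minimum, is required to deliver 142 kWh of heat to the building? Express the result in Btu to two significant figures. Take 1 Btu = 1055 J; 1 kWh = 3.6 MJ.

26000 Btu

In absolute terms T_C = 280.93 K and T_H = 297.04 K, so ΔT = 16.11 K.
The reversible limit is COP_HP = T_H/ΔT = 18.44, so W_min = Q_H/COP = Q_H·ΔT/T_H.
W_min = 142.0 × 16.11/297.04 = 7.702 kWh = 26280 Btu.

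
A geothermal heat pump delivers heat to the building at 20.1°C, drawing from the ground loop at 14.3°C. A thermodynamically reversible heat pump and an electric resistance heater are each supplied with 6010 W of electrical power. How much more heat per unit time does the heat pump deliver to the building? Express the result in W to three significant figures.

298000 W

In absolute terms T_C = 287.45 K and T_H = 293.25 K, so ΔT = 5.800 K.
COP_Carnot = T_H/ΔT = 293.25/5.800 = 50.56.
The heat pump delivers Q̇_H = COP × Ẇ = 303900 W; the resistance heater delivers Ẇ = 6010 W.
Extra = (COP − 1)·Ẇ = 297900 W.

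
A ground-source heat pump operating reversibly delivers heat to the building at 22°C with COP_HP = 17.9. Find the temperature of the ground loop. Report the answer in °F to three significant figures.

COP_HP = T_H/(T_H − T_C) gives T_H − T_C = T_H/COP.
With T_H = 295.15 K, T_C = 295.15 × (1 − 1/17.9) = 278.66 K.
Converting, 278.66 K = 41.92°F.

41.9 °F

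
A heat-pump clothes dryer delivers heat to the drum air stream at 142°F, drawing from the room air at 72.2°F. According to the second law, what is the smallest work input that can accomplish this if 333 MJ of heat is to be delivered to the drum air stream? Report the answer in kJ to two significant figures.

39000 kJ

In absolute terms T_C = 295.48 K and T_H = 334.26 K, so ΔT = 38.78 K.
The reversible limit is COP_HP = T_H/ΔT = 8.620, so W_min = Q_H/COP = Q_H·ΔT/T_H.
W_min = 333.0 × 38.78/334.26 = 38.63 MJ = 38630 kJ.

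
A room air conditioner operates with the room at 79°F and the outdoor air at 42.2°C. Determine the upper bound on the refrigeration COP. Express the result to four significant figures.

18.60

In absolute terms T_C = 299.26 K and T_H = 315.35 K, so ΔT = 16.09 K.
For a reversible cycle, COP_Carnot = T_C/ΔT = 299.26/16.09 = 18.60.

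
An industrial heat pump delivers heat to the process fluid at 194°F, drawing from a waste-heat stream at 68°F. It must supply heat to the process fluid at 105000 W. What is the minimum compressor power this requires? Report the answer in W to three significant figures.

In absolute terms T_C = 293.15 K and T_H = 363.15 K, so ΔT = 70.00 K.
COP_Carnot = T_H/ΔT = 363.15/70.00 = 5.188.
Ẇ_min = Q̇/COP_Carnot = 105000/5.188 = 20240 W.

20200 W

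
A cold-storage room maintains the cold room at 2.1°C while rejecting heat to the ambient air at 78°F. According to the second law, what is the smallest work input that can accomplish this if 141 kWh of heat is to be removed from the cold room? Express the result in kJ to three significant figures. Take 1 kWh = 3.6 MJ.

In absolute terms T_C = 275.25 K and T_H = 298.71 K, so ΔT = 23.46 K.
The reversible limit is COP_R = T_C/ΔT = 11.73, so W_min = Q_C/COP = Q_C·ΔT/T_C.
W_min = 141.0 × 23.46/275.25 = 12.02 kWh = 43260 kJ.

43300 kJ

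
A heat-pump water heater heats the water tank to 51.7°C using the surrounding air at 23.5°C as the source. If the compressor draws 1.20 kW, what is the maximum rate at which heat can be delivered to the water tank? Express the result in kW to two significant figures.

14 kW

In absolute terms T_C = 296.65 K and T_H = 324.85 K, so ΔT = 28.20 K.
COP_Carnot = T_H/ΔT = 324.85/28.20 = 11.52.
Q̇_max = COP_Carnot × Ẇ = 11.52 × 1.200 kW = 13.82 kW.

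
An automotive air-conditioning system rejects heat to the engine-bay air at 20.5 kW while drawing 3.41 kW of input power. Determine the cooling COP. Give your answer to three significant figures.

5.01

The first law gives Q̇_H = Q̇_C + Ẇ, so the three rates are Q̇_C = 17.09, Q̇_H = 20.50, Ẇ = 3.410 kW.
COP_R = Q̇_C/Ẇ = 17.09/3.410 = 5.012.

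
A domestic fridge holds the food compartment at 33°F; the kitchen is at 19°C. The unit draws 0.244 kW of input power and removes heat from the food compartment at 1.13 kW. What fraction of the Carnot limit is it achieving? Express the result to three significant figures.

0.312

COP_actual = Q̇_C/Ẇ = 1.130/0.2440 = 4.631.
In absolute terms T_C = 273.71 K and T_H = 292.15 K, so ΔT = 18.44 K.
COP_Carnot = T_C/ΔT = 273.71/18.44 = 14.84.
η_II = COP_actual/COP_Carnot = 4.631/14.84 = 0.3121.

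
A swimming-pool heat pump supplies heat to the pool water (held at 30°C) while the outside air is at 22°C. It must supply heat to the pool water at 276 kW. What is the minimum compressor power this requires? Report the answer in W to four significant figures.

7284 W

In absolute terms T_C = 295.15 K and T_H = 303.15 K, so ΔT = 8.000 K.
COP_Carnot = T_H/ΔT = 303.15/8.000 = 37.89.
Ẇ_min = Q̇/COP_Carnot = 276.0/37.89 = 7.284 kW = 7284 W.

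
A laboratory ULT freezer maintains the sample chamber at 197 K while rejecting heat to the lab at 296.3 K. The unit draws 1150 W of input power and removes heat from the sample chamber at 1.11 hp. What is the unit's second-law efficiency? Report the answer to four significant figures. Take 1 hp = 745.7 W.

0.3628

Converting, Q̇_C = 1.110 hp = 827.7 W, so COP_actual = Q̇_C/Ẇ = 827.7/1150 = 0.7198.
The reservoir spacing is ΔT = 296.3 − 197 = 99.30 K.
COP_Carnot = T_C/ΔT = 197.00/99.30 = 1.984.
η_II = COP_actual/COP_Carnot = 0.7198/1.984 = 0.3628.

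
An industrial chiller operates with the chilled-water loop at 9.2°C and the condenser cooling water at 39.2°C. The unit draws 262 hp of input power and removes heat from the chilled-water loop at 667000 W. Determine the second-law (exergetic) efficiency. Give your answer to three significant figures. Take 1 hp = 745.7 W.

0.363

Converting, Q̇_C = 667000 W = 894.5 hp, so COP_actual = Q̇_C/Ẇ = 894.5/262.0 = 3.414.
In absolute terms T_C = 282.35 K and T_H = 312.35 K, so ΔT = 30.00 K.
COP_Carnot = T_C/ΔT = 282.35/30.00 = 9.412.
η_II = COP_actual/COP_Carnot = 3.414/9.412 = 0.3627.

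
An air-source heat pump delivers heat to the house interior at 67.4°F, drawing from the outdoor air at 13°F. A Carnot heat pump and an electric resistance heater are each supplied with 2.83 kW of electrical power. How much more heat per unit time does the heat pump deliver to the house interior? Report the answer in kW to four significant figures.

In absolute terms T_C = 262.59 K and T_H = 292.82 K, so ΔT = 30.22 K.
COP_Carnot = T_H/ΔT = 292.82/30.22 = 9.689.
The heat pump delivers Q̇_H = COP × Ẇ = 27.42 kW; the resistance heater delivers Ẇ = 2.830 kW.
Extra = (COP − 1)·Ẇ = 24.59 kW.

24.59 kW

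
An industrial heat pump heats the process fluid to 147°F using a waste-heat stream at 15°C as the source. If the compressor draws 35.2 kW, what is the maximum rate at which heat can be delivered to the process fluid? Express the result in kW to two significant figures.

240 kW

In absolute terms T_C = 288.15 K and T_H = 337.04 K, so ΔT = 48.89 K.
COP_Carnot = T_H/ΔT = 337.04/48.89 = 6.894.
Q̇_max = COP_Carnot × Ẇ = 6.894 × 35.20 kW = 242.7 kW.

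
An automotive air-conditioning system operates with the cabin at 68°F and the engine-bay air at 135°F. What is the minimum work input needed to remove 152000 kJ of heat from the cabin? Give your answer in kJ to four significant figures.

In absolute terms T_C = 293.15 K and T_H = 330.37 K, so ΔT = 37.22 K.
The reversible limit is COP_R = T_C/ΔT = 7.876, so W_min = Q_C/COP = Q_C·ΔT/T_C.
W_min = 152000 × 37.22/293.15 = 19300 kJ.

19300 kJ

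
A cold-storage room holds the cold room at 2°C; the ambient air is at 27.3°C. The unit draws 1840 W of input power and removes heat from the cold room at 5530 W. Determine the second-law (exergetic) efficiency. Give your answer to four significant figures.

COP_actual = Q̇_C/Ẇ = 5530/1840 = 3.005.
In absolute terms T_C = 275.15 K and T_H = 300.45 K, so ΔT = 25.30 K.
COP_Carnot = T_C/ΔT = 275.15/25.30 = 10.88.
η_II = COP_actual/COP_Carnot = 3.005/10.88 = 0.2763.

0.2763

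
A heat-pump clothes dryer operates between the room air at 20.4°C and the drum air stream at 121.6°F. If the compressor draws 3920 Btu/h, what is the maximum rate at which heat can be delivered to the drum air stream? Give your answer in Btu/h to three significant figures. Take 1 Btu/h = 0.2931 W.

In absolute terms T_C = 293.55 K and T_H = 322.93 K, so ΔT = 29.38 K.
COP_Carnot = T_H/ΔT = 322.93/29.38 = 10.99.
Q̇_max = COP_Carnot × Ẇ = 10.99 × 3920 Btu/h = 43090 Btu/h.

43100 Btu/h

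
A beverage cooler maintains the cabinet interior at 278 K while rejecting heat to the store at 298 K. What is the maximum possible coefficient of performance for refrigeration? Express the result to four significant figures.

13.90

The reservoir spacing is ΔT = 298 − 278 = 20.00 K.
For a reversible cycle, COP_Carnot = T_C/ΔT = 278.00/20.00 = 13.90.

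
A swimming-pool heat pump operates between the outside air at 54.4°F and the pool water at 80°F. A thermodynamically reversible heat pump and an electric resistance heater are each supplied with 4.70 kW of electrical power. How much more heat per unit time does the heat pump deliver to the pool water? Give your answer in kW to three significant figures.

In absolute terms T_C = 285.59 K and T_H = 299.82 K, so ΔT = 14.22 K.
COP_Carnot = T_H/ΔT = 299.82/14.22 = 21.08.
The heat pump delivers Q̇_H = COP × Ẇ = 99.08 kW; the resistance heater delivers Ẇ = 4.700 kW.
Extra = (COP − 1)·Ẇ = 94.38 kW.

94.4 kW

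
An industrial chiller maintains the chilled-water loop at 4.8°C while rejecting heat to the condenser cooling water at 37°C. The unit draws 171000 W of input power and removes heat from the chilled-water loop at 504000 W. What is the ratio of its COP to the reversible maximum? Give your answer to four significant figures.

0.3414

COP_actual = Q̇_C/Ẇ = 504000/171000 = 2.947.
In absolute terms T_C = 277.95 K and T_H = 310.15 K, so ΔT = 32.20 K.
COP_Carnot = T_C/ΔT = 277.95/32.20 = 8.632.
η_II = COP_actual/COP_Carnot = 2.947/8.632 = 0.3414.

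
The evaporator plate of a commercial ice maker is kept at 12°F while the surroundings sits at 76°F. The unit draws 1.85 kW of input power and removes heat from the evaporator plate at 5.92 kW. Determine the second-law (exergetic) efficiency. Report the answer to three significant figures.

COP_actual = Q̇_C/Ẇ = 5.920/1.850 = 3.200.
In absolute terms T_C = 262.04 K and T_H = 297.59 K, so ΔT = 35.56 K.
COP_Carnot = T_C/ΔT = 262.04/35.56 = 7.370.
η_II = COP_actual/COP_Carnot = 3.200/7.370 = 0.4342.

0.434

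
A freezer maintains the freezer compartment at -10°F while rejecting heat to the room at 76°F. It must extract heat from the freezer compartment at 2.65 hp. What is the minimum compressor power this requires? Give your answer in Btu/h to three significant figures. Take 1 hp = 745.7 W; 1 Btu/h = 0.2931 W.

In absolute terms T_C = 249.82 K and T_H = 297.59 K, so ΔT = 47.78 K.
COP_Carnot = T_C/ΔT = 249.82/47.78 = 5.229.
Ẇ_min = Q̇/COP_Carnot = 2.650/5.229 = 0.5068 hp = 1289 Btu/h.

1290 Btu/h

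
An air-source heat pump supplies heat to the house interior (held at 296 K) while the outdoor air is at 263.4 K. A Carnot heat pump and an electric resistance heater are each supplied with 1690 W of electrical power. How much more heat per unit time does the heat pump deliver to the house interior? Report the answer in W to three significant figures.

13700 W

The reservoir spacing is ΔT = 296 − 263.4 = 32.60 K.
COP_Carnot = T_H/ΔT = 296.00/32.60 = 9.080.
The heat pump delivers Q̇_H = COP × Ẇ = 15340 W; the resistance heater delivers Ẇ = 1690 W.
Extra = (COP − 1)·Ẇ = 13650 W.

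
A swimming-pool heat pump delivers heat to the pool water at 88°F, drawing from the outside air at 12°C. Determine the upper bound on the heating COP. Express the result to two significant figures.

16

In absolute terms T_C = 285.15 K and T_H = 304.26 K, so ΔT = 19.11 K.
For a reversible cycle, COP_Carnot = T_H/ΔT = 304.26/19.11 = 15.92.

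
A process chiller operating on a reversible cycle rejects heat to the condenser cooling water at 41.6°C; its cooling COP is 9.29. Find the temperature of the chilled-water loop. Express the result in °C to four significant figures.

11.01 °C

For a Carnot refrigerator COP_R = T_C/(T_H − T_C), so T_C = COP·T_H/(1 + COP).
With T_H = 314.75 K, T_C = 9.29 × 314.75/10.29 = 284.16 K.
Converting, 284.16 K = 11.01°C.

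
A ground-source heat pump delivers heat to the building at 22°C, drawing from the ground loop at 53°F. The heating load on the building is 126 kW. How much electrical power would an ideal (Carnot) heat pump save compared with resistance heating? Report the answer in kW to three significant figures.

In absolute terms T_C = 284.82 K and T_H = 295.15 K, so ΔT = 10.33 K.
COP_Carnot = T_H/ΔT = 295.15/10.33 = 28.56.
Resistance heating needs Ẇ_res = Q̇_H = 126.0 kW; the reversible heat pump needs only Ẇ_hp = Q̇_H/COP = 4.411 kW.
Saving = 126.0 − 4.411 = 121.6 kW.

122 kW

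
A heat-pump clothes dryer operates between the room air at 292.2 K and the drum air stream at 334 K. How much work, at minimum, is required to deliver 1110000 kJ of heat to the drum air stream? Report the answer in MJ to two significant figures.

140 MJ

The reservoir spacing is ΔT = 334 − 292.2 = 41.80 K.
The reversible limit is COP_HP = T_H/ΔT = 7.990, so W_min = Q_H/COP = Q_H·ΔT/T_H.
W_min = 1110000 × 41.80/334.00 = 138900 kJ = 138.9 MJ.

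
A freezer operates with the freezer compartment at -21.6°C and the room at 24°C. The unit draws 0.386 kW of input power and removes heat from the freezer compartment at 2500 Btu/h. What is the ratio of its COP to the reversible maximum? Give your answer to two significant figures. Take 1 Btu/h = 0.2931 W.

0.34

Converting, Q̇_C = 2500 Btu/h = 0.7328 kW, so COP_actual = Q̇_C/Ẇ = 0.7328/0.3860 = 1.898.
In absolute terms T_C = 251.55 K and T_H = 297.15 K, so ΔT = 45.60 K.
COP_Carnot = T_C/ΔT = 251.55/45.60 = 5.516.
η_II = COP_actual/COP_Carnot = 1.898/5.516 = 0.3441.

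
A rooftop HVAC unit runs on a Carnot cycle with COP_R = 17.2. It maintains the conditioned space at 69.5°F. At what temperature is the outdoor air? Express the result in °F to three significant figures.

COP_R = T_C/(T_H − T_C) gives T_H − T_C = T_C/COP.
With T_C = 293.98 K, T_H = 293.98 × (1 + 1/17.2) = 311.08 K.
Converting, 311.08 K = 100.27°F.

100 °F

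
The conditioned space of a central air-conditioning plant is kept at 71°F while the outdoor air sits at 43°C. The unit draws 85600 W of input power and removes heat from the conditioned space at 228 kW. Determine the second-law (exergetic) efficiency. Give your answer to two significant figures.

0.19

Converting, Q̇_C = 228.0 kW = 228000 W, so COP_actual = Q̇_C/Ẇ = 228000/85600 = 2.664.
In absolute terms T_C = 294.82 K and T_H = 316.15 K, so ΔT = 21.33 K.
COP_Carnot = T_C/ΔT = 294.82/21.33 = 13.82.
η_II = COP_actual/COP_Carnot = 2.664/13.82 = 0.1927.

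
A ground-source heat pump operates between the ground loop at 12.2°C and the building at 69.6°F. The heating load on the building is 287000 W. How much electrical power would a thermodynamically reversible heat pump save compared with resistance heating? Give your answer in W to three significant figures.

279000 W

In absolute terms T_C = 285.35 K and T_H = 294.04 K, so ΔT = 8.689 K.
COP_Carnot = T_H/ΔT = 294.04/8.689 = 33.84.
Resistance heating needs Ẇ_res = Q̇_H = 287000 W; the reversible heat pump needs only Ẇ_hp = Q̇_H/COP = 8481 W.
Saving = 287000 − 8481 = 278500 W.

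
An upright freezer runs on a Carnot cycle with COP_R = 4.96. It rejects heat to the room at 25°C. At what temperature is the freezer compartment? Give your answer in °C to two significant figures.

For a Carnot refrigerator COP_R = T_C/(T_H − T_C), so T_C = COP·T_H/(1 + COP).
With T_H = 298.15 K, T_C = 4.96 × 298.15/5.960 = 248.12 K.
Converting, 248.12 K = -25.03°C.

-25 °C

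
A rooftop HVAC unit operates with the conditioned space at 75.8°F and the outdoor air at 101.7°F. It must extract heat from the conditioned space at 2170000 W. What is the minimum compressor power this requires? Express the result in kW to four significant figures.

In absolute terms T_C = 297.48 K and T_H = 311.87 K, so ΔT = 14.39 K.
COP_Carnot = T_C/ΔT = 297.48/14.39 = 20.67.
Ẇ_min = Q̇/COP_Carnot = 2170000/20.67 = 105000 W = 105.0 kW.

105.0 kW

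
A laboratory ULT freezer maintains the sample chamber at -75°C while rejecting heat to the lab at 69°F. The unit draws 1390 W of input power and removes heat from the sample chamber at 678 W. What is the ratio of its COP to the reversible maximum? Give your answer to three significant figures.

COP_actual = Q̇_C/Ẇ = 678.0/1390 = 0.4878.
In absolute terms T_C = 198.15 K and T_H = 293.71 K, so ΔT = 95.56 K.
COP_Carnot = T_C/ΔT = 198.15/95.56 = 2.074.
η_II = COP_actual/COP_Carnot = 0.4878/2.074 = 0.2352.

0.235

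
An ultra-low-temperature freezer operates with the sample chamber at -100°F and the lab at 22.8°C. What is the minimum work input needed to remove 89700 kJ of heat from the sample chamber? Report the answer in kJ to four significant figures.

In absolute terms T_C = 199.82 K and T_H = 295.95 K, so ΔT = 96.13 K.
The reversible limit is COP_R = T_C/ΔT = 2.079, so W_min = Q_C/COP = Q_C·ΔT/T_C.
W_min = 89700 × 96.13/199.82 = 43160 kJ.

43160 kJ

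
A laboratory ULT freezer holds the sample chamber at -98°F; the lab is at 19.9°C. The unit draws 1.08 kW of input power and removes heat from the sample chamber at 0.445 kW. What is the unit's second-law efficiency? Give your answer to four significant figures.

COP_actual = Q̇_C/Ẇ = 0.4450/1.080 = 0.4120.
In absolute terms T_C = 200.93 K and T_H = 293.05 K, so ΔT = 92.12 K.
COP_Carnot = T_C/ΔT = 200.93/92.12 = 2.181.
η_II = COP_actual/COP_Carnot = 0.4120/2.181 = 0.1889.

0.1889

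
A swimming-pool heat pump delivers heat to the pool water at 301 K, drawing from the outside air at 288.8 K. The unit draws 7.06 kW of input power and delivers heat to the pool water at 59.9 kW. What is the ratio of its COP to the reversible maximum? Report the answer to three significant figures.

COP_actual = Q̇_H/Ẇ = 59.90/7.060 = 8.484.
The reservoir spacing is ΔT = 301 − 288.8 = 12.20 K.
COP_Carnot = T_H/ΔT = 301.00/12.20 = 24.67.
η_II = COP_actual/COP_Carnot = 8.484/24.67 = 0.3439.

0.344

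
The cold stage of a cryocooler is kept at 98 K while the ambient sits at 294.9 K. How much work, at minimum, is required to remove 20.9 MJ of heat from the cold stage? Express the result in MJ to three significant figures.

42.0 MJ

The reservoir spacing is ΔT = 294.9 − 98 = 196.9 K.
The reversible limit is COP_R = T_C/ΔT = 0.4977, so W_min = Q_C/COP = Q_C·ΔT/T_C.
W_min = 20.90 × 196.9/98.00 = 41.99 MJ.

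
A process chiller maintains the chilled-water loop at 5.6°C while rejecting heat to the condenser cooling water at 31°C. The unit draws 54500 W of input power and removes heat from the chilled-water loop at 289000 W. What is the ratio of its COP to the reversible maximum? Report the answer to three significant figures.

0.483

COP_actual = Q̇_C/Ẇ = 289000/54500 = 5.303.
In absolute terms T_C = 278.75 K and T_H = 304.15 K, so ΔT = 25.40 K.
COP_Carnot = T_C/ΔT = 278.75/25.40 = 10.97.
η_II = COP_actual/COP_Carnot = 5.303/10.97 = 0.4832.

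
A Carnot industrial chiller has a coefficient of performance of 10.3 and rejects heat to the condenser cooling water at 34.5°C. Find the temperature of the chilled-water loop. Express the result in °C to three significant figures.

For a Carnot refrigerator COP_R = T_C/(T_H − T_C), so T_C = COP·T_H/(1 + COP).
With T_H = 307.65 K, T_C = 10.3 × 307.65/11.30 = 280.42 K.
Converting, 280.42 K = 7.27°C.

7.27 °C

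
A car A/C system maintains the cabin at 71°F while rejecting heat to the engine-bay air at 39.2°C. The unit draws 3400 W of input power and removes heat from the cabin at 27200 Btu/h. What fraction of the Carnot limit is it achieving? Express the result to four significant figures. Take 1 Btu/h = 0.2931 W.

Converting, Q̇_C = 27200 Btu/h = 7972 W, so COP_actual = Q̇_C/Ẇ = 7972/3400 = 2.345.
In absolute terms T_C = 294.82 K and T_H = 312.35 K, so ΔT = 17.53 K.
COP_Carnot = T_C/ΔT = 294.82/17.53 = 16.81.
η_II = COP_actual/COP_Carnot = 2.345/16.81 = 0.1394.

0.1394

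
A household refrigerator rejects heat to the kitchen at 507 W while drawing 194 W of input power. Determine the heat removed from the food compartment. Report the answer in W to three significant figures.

313 W

For a cyclic device the first law requires Q̇_H = Q̇_C + Ẇ.
Q̇_C = Q̇_H − Ẇ = 313.0 W.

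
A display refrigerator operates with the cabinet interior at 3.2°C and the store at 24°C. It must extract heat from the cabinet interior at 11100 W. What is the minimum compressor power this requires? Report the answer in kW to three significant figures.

In absolute terms T_C = 276.35 K and T_H = 297.15 K, so ΔT = 20.80 K.
COP_Carnot = T_C/ΔT = 276.35/20.80 = 13.29.
Ẇ_min = Q̇/COP_Carnot = 11100/13.29 = 835.5 W = 0.8355 kW.

0.835 kW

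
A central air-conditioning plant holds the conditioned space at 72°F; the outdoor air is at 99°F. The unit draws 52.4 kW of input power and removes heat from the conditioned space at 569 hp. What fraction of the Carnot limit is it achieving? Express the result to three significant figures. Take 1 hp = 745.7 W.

Converting, Q̇_C = 569.0 hp = 424.3 kW, so COP_actual = Q̇_C/Ẇ = 424.3/52.40 = 8.097.
In absolute terms T_C = 295.37 K and T_H = 310.37 K, so ΔT = 15.00 K.
COP_Carnot = T_C/ΔT = 295.37/15.00 = 19.69.
η_II = COP_actual/COP_Carnot = 8.097/19.69 = 0.4112.

0.411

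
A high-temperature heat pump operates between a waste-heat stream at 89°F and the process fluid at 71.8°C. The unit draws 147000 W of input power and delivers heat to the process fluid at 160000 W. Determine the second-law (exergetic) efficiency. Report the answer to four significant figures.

0.1266

COP_actual = Q̇_H/Ẇ = 160000/147000 = 1.088.
In absolute terms T_C = 304.82 K and T_H = 344.95 K, so ΔT = 40.13 K.
COP_Carnot = T_H/ΔT = 344.95/40.13 = 8.595.
η_II = COP_actual/COP_Carnot = 1.088/8.595 = 0.1266.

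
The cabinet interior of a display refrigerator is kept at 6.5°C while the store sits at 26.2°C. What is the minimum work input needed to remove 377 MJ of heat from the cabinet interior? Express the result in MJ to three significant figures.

26.6 MJ

In absolute terms T_C = 279.65 K and T_H = 299.35 K, so ΔT = 19.70 K.
The reversible limit is COP_R = T_C/ΔT = 14.20, so W_min = Q_C/COP = Q_C·ΔT/T_C.
W_min = 377.0 × 19.70/279.65 = 26.56 MJ.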